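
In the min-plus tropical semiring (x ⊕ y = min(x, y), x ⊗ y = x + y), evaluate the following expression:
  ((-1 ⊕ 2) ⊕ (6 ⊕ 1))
((-1 ⊕ 2) ⊕ (6 ⊕ 1)) = -1

Expand innermost to outermost. Recall ⊕ takes the minimum of its arguments and ⊗ takes their sum. Working out the expression ((-1 ⊕ 2) ⊕ (6 ⊕ 1)) gives -1.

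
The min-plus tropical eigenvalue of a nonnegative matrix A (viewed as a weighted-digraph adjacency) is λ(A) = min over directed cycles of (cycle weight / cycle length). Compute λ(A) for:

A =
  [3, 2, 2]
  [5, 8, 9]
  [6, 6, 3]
λ(A) = 3

Enumerate directed cycles and compute their means (weight / length). Sample:
  cycle 0 → 0: weight = 3, length = 1, mean = 3/1 ≈ 3.000
  cycle 1 → 1: weight = 8, length = 1, mean = 8/1 ≈ 8.000
  cycle 2 → 2: weight = 3, length = 1, mean = 3/1 ≈ 3.000
  cycle 0 → 1 → 0: weight = 7, length = 2, mean = 7/2 ≈ 3.500
  cycle 0 → 2 → 0: weight = 8, length = 2, mean = 8/2 ≈ 4.000
  cycle 1 → 0 → 1: weight = 7, length = 2, mean = 7/2 ≈ 3.500
Minimum mean = 3.000, attained e.g. along the cycle 0 → 0 with weight 3 and length 1. So λ(A) = 3/1 = 3.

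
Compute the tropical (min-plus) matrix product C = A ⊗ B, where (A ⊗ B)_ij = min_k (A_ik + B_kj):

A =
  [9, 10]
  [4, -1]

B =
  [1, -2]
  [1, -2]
A ⊗ B =
  [10, 7]
  [0, -3]

Apply the min-plus product entry-by-entry:
  C[0][0] = min over k of (A[0][0] + B[0][0] = 9 + 1 = 10, A[0][1] + B[1][0] = 10 + 1 = 11) = 10 (attained at k = 0)
  C[0][1] = min over k of (A[0][0] + B[0][1] = 9 + -2 = 7, A[0][1] + B[1][1] = 10 + -2 = 8) = 7 (attained at k = 0)
  C[1][0] = min over k of (A[1][0] + B[0][0] = 4 + 1 = 5, A[1][1] + B[1][0] = -1 + 1 = 0) = 0 (attained at k = 1)
  C[1][1] = min over k of (A[1][0] + B[0][1] = 4 + -2 = 2, A[1][1] + B[1][1] = -1 + -2 = -3) = -3 (attained at k = 1)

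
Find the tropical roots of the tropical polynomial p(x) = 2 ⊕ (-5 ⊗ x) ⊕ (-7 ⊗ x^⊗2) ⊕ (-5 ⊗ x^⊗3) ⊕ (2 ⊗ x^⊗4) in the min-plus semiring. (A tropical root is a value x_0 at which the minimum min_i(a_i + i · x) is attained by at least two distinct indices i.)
Roots: {-7, -2, 2, 7}

Each tropical root is a break point of the lower envelope of the lines y = a_i + i · x (there are 5 lines, with slopes 0, 1, ..., 4). Only the lines that attain the minimum somewhere contribute to roots; other lines are dominated. Here the surviving (envelope) indices are i = 4, i = 3, i = 2, i = 1, i = 0.
Intersections between consecutive envelope lines give the roots: for adjacent envelope indices i < j the intersection is x = (a_i − a_j) / (j − i). Reading off the sorted break points: {-7, -2, 2, 7}.
Verification: at each break x_0, at least two indices attain the minimum of min_i(a_i + i · x_0).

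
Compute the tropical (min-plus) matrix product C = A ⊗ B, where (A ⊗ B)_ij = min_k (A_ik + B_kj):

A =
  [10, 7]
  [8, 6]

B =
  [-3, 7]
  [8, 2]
A ⊗ B =
  [7, 9]
  [5, 8]

Apply the min-plus product entry-by-entry:
  C[0][0] = min over k of (A[0][0] + B[0][0] = 10 + -3 = 7, A[0][1] + B[1][0] = 7 + 8 = 15) = 7 (attained at k = 0)
  C[0][1] = min over k of (A[0][0] + B[0][1] = 10 + 7 = 17, A[0][1] + B[1][1] = 7 + 2 = 9) = 9 (attained at k = 1)
  C[1][0] = min over k of (A[1][0] + B[0][0] = 8 + -3 = 5, A[1][1] + B[1][0] = 6 + 8 = 14) = 5 (attained at k = 0)
  C[1][1] = min over k of (A[1][0] + B[0][1] = 8 + 7 = 15, A[1][1] + B[1][1] = 6 + 2 = 8) = 8 (attained at k = 1)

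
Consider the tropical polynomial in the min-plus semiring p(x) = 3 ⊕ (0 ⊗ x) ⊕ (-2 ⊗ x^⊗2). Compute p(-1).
p(-1) = -4

A tropical monomial a ⊗ x^⊗i evaluates to a + i · x. Evaluating each term at x = -1:
  Term 0 contributes 3 + 0 · -1 = 3
  Term 1 contributes 0 + 1 · -1 = -1
  Term 2 contributes -2 + 2 · -1 = -4
p(-1) = ⊕ of these = min[3, -1, -4] = -4.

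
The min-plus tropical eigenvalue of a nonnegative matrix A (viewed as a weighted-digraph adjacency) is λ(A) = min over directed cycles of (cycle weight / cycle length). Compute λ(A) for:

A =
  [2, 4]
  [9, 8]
λ(A) = 2

Enumerate directed cycles and compute their means (weight / length). Sample:
  cycle 0 → 0: weight = 2, length = 1, mean = 2/1 ≈ 2.000
  cycle 1 → 1: weight = 8, length = 1, mean = 8/1 ≈ 8.000
  cycle 0 → 1 → 0: weight = 13, length = 2, mean = 13/2 ≈ 6.500
  cycle 1 → 0 → 1: weight = 13, length = 2, mean = 13/2 ≈ 6.500
Minimum mean = 2.000, attained e.g. along the cycle 0 → 0 with weight 2 and length 1. So λ(A) = 2/1 = 2.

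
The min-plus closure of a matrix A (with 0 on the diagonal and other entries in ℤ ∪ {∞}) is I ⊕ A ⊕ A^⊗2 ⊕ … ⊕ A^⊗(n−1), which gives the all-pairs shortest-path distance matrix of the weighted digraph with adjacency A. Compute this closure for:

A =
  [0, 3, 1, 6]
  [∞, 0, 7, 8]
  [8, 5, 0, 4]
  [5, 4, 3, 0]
Closure =
  [0, 3, 1, 5]
  [13, 0, 7, 8]
  [8, 5, 0, 4]
  [5, 4, 3, 0]

This is the Floyd-Warshall all-pairs shortest-path computation. For each intermediate vertex k = 0, 1, …, 3, update dist[i][j] ← min(dist[i][j], dist[i][k] + dist[k][j]). The final matrix gives, for each (i, j), the minimum total weight of any directed path from i to j (possibly empty when i = j).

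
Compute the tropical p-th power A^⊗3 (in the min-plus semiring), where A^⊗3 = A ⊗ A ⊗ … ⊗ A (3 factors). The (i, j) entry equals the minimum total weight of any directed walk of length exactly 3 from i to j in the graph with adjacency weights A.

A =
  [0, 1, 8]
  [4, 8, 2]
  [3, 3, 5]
A^⊗3 =
  [0, 1, 3]
  [4, 5, 7]
  [3, 4, 6]

Each entry (A^⊗3)_ij equals the minimum over all length-3 walks i = v_0 → v_1 → … → v_3 = j of Σ_t A[v_t][v_{t+1}]. For example, for (i, j) = (0, 2) we minimise over 9 possible intermediate vertex sequences; the minimum is 3, attained along the walk 0 → 0 → 1 → 2.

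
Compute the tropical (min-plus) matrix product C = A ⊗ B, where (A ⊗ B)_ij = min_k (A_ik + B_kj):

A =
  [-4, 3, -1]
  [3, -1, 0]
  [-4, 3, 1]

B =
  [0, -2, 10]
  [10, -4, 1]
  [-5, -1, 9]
A ⊗ B =
  [-6, -6, 4]
  [-5, -5, 0]
  [-4, -6, 4]

Apply the min-plus product entry-by-entry:
  C[0][0] = min over k of (A[0][0] + B[0][0] = -4 + 0 = -4, A[0][1] + B[1][0] = 3 + 10 = 13, A[0][2] + B[2][0] = -1 + -5 = -6) = -6 (attained at k = 2)
  C[0][1] = min over k of (A[0][0] + B[0][1] = -4 + -2 = -6, A[0][1] + B[1][1] = 3 + -4 = -1, A[0][2] + B[2][1] = -1 + -1 = -2) = -6 (attained at k = 0)
  C[0][2] = min over k of (A[0][0] + B[0][2] = -4 + 10 = 6, A[0][1] + B[1][2] = 3 + 1 = 4, A[0][2] + B[2][2] = -1 + 9 = 8) = 4 (attained at k = 1)
  C[1][0] = min over k of (A[1][0] + B[0][0] = 3 + 0 = 3, A[1][1] + B[1][0] = -1 + 10 = 9, A[1][2] + B[2][0] = 0 + -5 = -5) = -5 (attained at k = 2)
  C[1][1] = min over k of (A[1][0] + B[0][1] = 3 + -2 = 1, A[1][1] + B[1][1] = -1 + -4 = -5, A[1][2] + B[2][1] = 0 + -1 = -1) = -5 (attained at k = 1)
  C[1][2] = min over k of (A[1][0] + B[0][2] = 3 + 10 = 13, A[1][1] + B[1][2] = -1 + 1 = 0, A[1][2] + B[2][2] = 0 + 9 = 9) = 0 (attained at k = 1)
  C[2][0] = min over k of (A[2][0] + B[0][0] = -4 + 0 = -4, A[2][1] + B[1][0] = 3 + 10 = 13, A[2][2] + B[2][0] = 1 + -5 = -4) = -4 (attained at k = 0)
  C[2][1] = min over k of (A[2][0] + B[0][1] = -4 + -2 = -6, A[2][1] + B[1][1] = 3 + -4 = -1, A[2][2] + B[2][1] = 1 + -1 = 0) = -6 (attained at k = 0)
  C[2][2] = min over k of (A[2][0] + B[0][2] = -4 + 10 = 6, A[2][1] + B[1][2] = 3 + 1 = 4, A[2][2] + B[2][2] = 1 + 9 = 10) = 4 (attained at k = 1)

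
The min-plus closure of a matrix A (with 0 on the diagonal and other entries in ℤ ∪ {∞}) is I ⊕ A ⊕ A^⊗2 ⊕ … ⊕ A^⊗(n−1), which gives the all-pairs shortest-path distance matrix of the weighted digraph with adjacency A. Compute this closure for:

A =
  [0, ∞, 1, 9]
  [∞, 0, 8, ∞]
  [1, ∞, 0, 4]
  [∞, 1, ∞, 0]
Closure =
  [0, 6, 1, 5]
  [9, 0, 8, 12]
  [1, 5, 0, 4]
  [10, 1, 9, 0]

This is the Floyd-Warshall all-pairs shortest-path computation. For each intermediate vertex k = 0, 1, …, 3, update dist[i][j] ← min(dist[i][j], dist[i][k] + dist[k][j]). The final matrix gives, for each (i, j), the minimum total weight of any directed path from i to j (possibly empty when i = j).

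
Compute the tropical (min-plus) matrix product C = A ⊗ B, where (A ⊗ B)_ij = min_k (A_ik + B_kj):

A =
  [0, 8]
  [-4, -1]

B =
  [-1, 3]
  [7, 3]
A ⊗ B =
  [-1, 3]
  [-5, -1]

Apply the min-plus product entry-by-entry:
  C[0][0] = min over k of (A[0][0] + B[0][0] = 0 + -1 = -1, A[0][1] + B[1][0] = 8 + 7 = 15) = -1 (attained at k = 0)
  C[0][1] = min over k of (A[0][0] + B[0][1] = 0 + 3 = 3, A[0][1] + B[1][1] = 8 + 3 = 11) = 3 (attained at k = 0)
  C[1][0] = min over k of (A[1][0] + B[0][0] = -4 + -1 = -5, A[1][1] + B[1][0] = -1 + 7 = 6) = -5 (attained at k = 0)
  C[1][1] = min over k of (A[1][0] + B[0][1] = -4 + 3 = -1, A[1][1] + B[1][1] = -1 + 3 = 2) = -1 (attained at k = 0)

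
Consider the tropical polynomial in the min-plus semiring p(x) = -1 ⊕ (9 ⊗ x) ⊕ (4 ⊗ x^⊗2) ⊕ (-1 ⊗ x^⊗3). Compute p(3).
p(3) = -1

A tropical monomial a ⊗ x^⊗i evaluates to a + i · x. Evaluating each term at x = 3:
  Term 0 contributes -1 + 0 · 3 = -1
  Term 1 contributes 9 + 1 · 3 = 12
  Term 2 contributes 4 + 2 · 3 = 10
  Term 3 contributes -1 + 3 · 3 = 8
p(3) = ⊕ of these = min[-1, 12, 10, 8] = -1.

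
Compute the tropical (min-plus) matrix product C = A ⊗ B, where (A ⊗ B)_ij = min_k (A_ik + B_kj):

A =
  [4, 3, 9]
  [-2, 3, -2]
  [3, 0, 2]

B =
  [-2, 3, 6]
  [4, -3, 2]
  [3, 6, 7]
A ⊗ B =
  [2, 0, 5]
  [-4, 0, 4]
  [1, -3, 2]

Apply the min-plus product entry-by-entry:
  C[0][0] = min over k of (A[0][0] + B[0][0] = 4 + -2 = 2, A[0][1] + B[1][0] = 3 + 4 = 7, A[0][2] + B[2][0] = 9 + 3 = 12) = 2 (attained at k = 0)
  C[0][1] = min over k of (A[0][0] + B[0][1] = 4 + 3 = 7, A[0][1] + B[1][1] = 3 + -3 = 0, A[0][2] + B[2][1] = 9 + 6 = 15) = 0 (attained at k = 1)
  C[0][2] = min over k of (A[0][0] + B[0][2] = 4 + 6 = 10, A[0][1] + B[1][2] = 3 + 2 = 5, A[0][2] + B[2][2] = 9 + 7 = 16) = 5 (attained at k = 1)
  C[1][0] = min over k of (A[1][0] + B[0][0] = -2 + -2 = -4, A[1][1] + B[1][0] = 3 + 4 = 7, A[1][2] + B[2][0] = -2 + 3 = 1) = -4 (attained at k = 0)
  C[1][1] = min over k of (A[1][0] + B[0][1] = -2 + 3 = 1, A[1][1] + B[1][1] = 3 + -3 = 0, A[1][2] + B[2][1] = -2 + 6 = 4) = 0 (attained at k = 1)
  C[1][2] = min over k of (A[1][0] + B[0][2] = -2 + 6 = 4, A[1][1] + B[1][2] = 3 + 2 = 5, A[1][2] + B[2][2] = -2 + 7 = 5) = 4 (attained at k = 0)
  C[2][0] = min over k of (A[2][0] + B[0][0] = 3 + -2 = 1, A[2][1] + B[1][0] = 0 + 4 = 4, A[2][2] + B[2][0] = 2 + 3 = 5) = 1 (attained at k = 0)
  C[2][1] = min over k of (A[2][0] + B[0][1] = 3 + 3 = 6, A[2][1] + B[1][1] = 0 + -3 = -3, A[2][2] + B[2][1] = 2 + 6 = 8) = -3 (attained at k = 1)
  C[2][2] = min over k of (A[2][0] + B[0][2] = 3 + 6 = 9, A[2][1] + B[1][2] = 0 + 2 = 2, A[2][2] + B[2][2] = 2 + 7 = 9) = 2 (attained at k = 1)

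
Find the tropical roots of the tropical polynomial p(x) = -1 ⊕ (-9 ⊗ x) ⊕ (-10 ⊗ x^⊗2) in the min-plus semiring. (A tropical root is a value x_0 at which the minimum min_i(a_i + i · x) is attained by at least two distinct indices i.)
Roots: {1, 8}

Each tropical root is a break point of the lower envelope of the lines y = a_i + i · x (there are 3 lines, with slopes 0, 1, ..., 2). Only the lines that attain the minimum somewhere contribute to roots; other lines are dominated. Here the surviving (envelope) indices are i = 2, i = 1, i = 0.
Intersections between consecutive envelope lines give the roots: for adjacent envelope indices i < j the intersection is x = (a_i − a_j) / (j − i). Reading off the sorted break points: {1, 8}.
Verification: at each break x_0, at least two indices attain the minimum of min_i(a_i + i · x_0).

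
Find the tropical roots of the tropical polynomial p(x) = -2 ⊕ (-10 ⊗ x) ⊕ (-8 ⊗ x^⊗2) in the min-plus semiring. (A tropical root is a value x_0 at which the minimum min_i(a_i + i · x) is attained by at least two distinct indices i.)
Roots: {-2, 8}

Each tropical root is a break point of the lower envelope of the lines y = a_i + i · x (there are 3 lines, with slopes 0, 1, ..., 2). Only the lines that attain the minimum somewhere contribute to roots; other lines are dominated. Here the surviving (envelope) indices are i = 2, i = 1, i = 0.
Intersections between consecutive envelope lines give the roots: for adjacent envelope indices i < j the intersection is x = (a_i − a_j) / (j − i). Reading off the sorted break points: {-2, 8}.
Verification: at each break x_0, at least two indices attain the minimum of min_i(a_i + i · x_0).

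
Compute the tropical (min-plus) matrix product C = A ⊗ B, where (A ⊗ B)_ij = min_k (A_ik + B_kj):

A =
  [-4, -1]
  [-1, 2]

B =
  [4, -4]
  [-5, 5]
A ⊗ B =
  [-6, -8]
  [-3, -5]

Apply the min-plus product entry-by-entry:
  C[0][0] = min over k of (A[0][0] + B[0][0] = -4 + 4 = 0, A[0][1] + B[1][0] = -1 + -5 = -6) = -6 (attained at k = 1)
  C[0][1] = min over k of (A[0][0] + B[0][1] = -4 + -4 = -8, A[0][1] + B[1][1] = -1 + 5 = 4) = -8 (attained at k = 0)
  C[1][0] = min over k of (A[1][0] + B[0][0] = -1 + 4 = 3, A[1][1] + B[1][0] = 2 + -5 = -3) = -3 (attained at k = 1)
  C[1][1] = min over k of (A[1][0] + B[0][1] = -1 + -4 = -5, A[1][1] + B[1][1] = 2 + 5 = 7) = -5 (attained at k = 0)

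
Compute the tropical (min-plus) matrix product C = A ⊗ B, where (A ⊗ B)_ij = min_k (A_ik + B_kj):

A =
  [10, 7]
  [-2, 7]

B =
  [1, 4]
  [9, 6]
A ⊗ B =
  [11, 13]
  [-1, 2]

Apply the min-plus product entry-by-entry:
  C[0][0] = min over k of (A[0][0] + B[0][0] = 10 + 1 = 11, A[0][1] + B[1][0] = 7 + 9 = 16) = 11 (attained at k = 0)
  C[0][1] = min over k of (A[0][0] + B[0][1] = 10 + 4 = 14, A[0][1] + B[1][1] = 7 + 6 = 13) = 13 (attained at k = 1)
  C[1][0] = min over k of (A[1][0] + B[0][0] = -2 + 1 = -1, A[1][1] + B[1][0] = 7 + 9 = 16) = -1 (attained at k = 0)
  C[1][1] = min over k of (A[1][0] + B[0][1] = -2 + 4 = 2, A[1][1] + B[1][1] = 7 + 6 = 13) = 2 (attained at k = 0)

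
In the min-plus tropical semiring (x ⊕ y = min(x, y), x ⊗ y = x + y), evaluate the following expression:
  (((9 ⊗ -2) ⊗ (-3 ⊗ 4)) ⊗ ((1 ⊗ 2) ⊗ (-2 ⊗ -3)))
(((9 ⊗ -2) ⊗ (-3 ⊗ 4)) ⊗ ((1 ⊗ 2) ⊗ (-2 ⊗ -3))) = 6

Expand innermost to outermost. Recall ⊕ takes the minimum of its arguments and ⊗ takes their sum. Working out the expression (((9 ⊗ -2) ⊗ (-3 ⊗ 4)) ⊗ ((1 ⊗ 2) ⊗ (-2 ⊗ -3))) gives 6.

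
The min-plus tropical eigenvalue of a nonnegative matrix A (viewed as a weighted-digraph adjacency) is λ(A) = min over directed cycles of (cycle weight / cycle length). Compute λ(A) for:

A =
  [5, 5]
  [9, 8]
λ(A) = 5

Enumerate directed cycles and compute their means (weight / length). Sample:
  cycle 0 → 0: weight = 5, length = 1, mean = 5/1 ≈ 5.000
  cycle 1 → 1: weight = 8, length = 1, mean = 8/1 ≈ 8.000
  cycle 0 → 1 → 0: weight = 14, length = 2, mean = 14/2 ≈ 7.000
  cycle 1 → 0 → 1: weight = 14, length = 2, mean = 14/2 ≈ 7.000
Minimum mean = 5.000, attained e.g. along the cycle 0 → 0 with weight 5 and length 1. So λ(A) = 5/1 = 5.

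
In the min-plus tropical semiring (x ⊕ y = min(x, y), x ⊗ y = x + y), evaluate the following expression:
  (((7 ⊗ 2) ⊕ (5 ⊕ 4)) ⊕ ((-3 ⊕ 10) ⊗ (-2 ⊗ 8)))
(((7 ⊗ 2) ⊕ (5 ⊕ 4)) ⊕ ((-3 ⊕ 10) ⊗ (-2 ⊗ 8))) = 3

Expand innermost to outermost. Recall ⊕ takes the minimum of its arguments and ⊗ takes their sum. Working out the expression (((7 ⊗ 2) ⊕ (5 ⊕ 4)) ⊕ ((-3 ⊕ 10) ⊗ (-2 ⊗ 8))) gives 3.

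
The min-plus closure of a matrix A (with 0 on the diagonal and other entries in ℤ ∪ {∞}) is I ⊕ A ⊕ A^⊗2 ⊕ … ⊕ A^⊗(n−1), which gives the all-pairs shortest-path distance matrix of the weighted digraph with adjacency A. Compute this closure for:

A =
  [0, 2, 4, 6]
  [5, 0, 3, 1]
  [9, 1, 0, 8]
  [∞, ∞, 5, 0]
Closure =
  [0, 2, 4, 3]
  [5, 0, 3, 1]
  [6, 1, 0, 2]
  [11, 6, 5, 0]

This is the Floyd-Warshall all-pairs shortest-path computation. For each intermediate vertex k = 0, 1, …, 3, update dist[i][j] ← min(dist[i][j], dist[i][k] + dist[k][j]). The final matrix gives, for each (i, j), the minimum total weight of any directed path from i to j (possibly empty when i = j).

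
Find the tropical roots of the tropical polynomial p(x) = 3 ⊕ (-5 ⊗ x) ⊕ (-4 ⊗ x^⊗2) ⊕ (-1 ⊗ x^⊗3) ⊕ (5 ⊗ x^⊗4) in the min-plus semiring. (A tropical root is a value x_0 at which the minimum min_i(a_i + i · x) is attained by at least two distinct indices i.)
Roots: {-6, -3, -1, 8}

Each tropical root is a break point of the lower envelope of the lines y = a_i + i · x (there are 5 lines, with slopes 0, 1, ..., 4). Only the lines that attain the minimum somewhere contribute to roots; other lines are dominated. Here the surviving (envelope) indices are i = 4, i = 3, i = 2, i = 1, i = 0.
Intersections between consecutive envelope lines give the roots: for adjacent envelope indices i < j the intersection is x = (a_i − a_j) / (j − i). Reading off the sorted break points: {-6, -3, -1, 8}.
Verification: at each break x_0, at least two indices attain the minimum of min_i(a_i + i · x_0).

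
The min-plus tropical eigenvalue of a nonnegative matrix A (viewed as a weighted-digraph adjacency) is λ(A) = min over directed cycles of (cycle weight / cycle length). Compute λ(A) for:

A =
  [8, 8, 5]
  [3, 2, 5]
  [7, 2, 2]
λ(A) = 2

Enumerate directed cycles and compute their means (weight / length). Sample:
  cycle 0 → 0: weight = 8, length = 1, mean = 8/1 ≈ 8.000
  cycle 1 → 1: weight = 2, length = 1, mean = 2/1 ≈ 2.000
  cycle 2 → 2: weight = 2, length = 1, mean = 2/1 ≈ 2.000
  cycle 0 → 1 → 0: weight = 11, length = 2, mean = 11/2 ≈ 5.500
  cycle 0 → 2 → 0: weight = 12, length = 2, mean = 12/2 ≈ 6.000
  cycle 1 → 0 → 1: weight = 11, length = 2, mean = 11/2 ≈ 5.500
Minimum mean = 2.000, attained e.g. along the cycle 1 → 1 with weight 2 and length 1. So λ(A) = 2/1 = 2.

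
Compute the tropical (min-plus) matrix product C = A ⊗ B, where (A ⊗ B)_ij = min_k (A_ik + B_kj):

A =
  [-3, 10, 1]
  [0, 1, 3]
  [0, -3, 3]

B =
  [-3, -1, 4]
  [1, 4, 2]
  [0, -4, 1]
A ⊗ B =
  [-6, -4, 1]
  [-3, -1, 3]
  [-3, -1, -1]

Apply the min-plus product entry-by-entry:
  C[0][0] = min over k of (A[0][0] + B[0][0] = -3 + -3 = -6, A[0][1] + B[1][0] = 10 + 1 = 11, A[0][2] + B[2][0] = 1 + 0 = 1) = -6 (attained at k = 0)
  C[0][1] = min over k of (A[0][0] + B[0][1] = -3 + -1 = -4, A[0][1] + B[1][1] = 10 + 4 = 14, A[0][2] + B[2][1] = 1 + -4 = -3) = -4 (attained at k = 0)
  C[0][2] = min over k of (A[0][0] + B[0][2] = -3 + 4 = 1, A[0][1] + B[1][2] = 10 + 2 = 12, A[0][2] + B[2][2] = 1 + 1 = 2) = 1 (attained at k = 0)
  C[1][0] = min over k of (A[1][0] + B[0][0] = 0 + -3 = -3, A[1][1] + B[1][0] = 1 + 1 = 2, A[1][2] + B[2][0] = 3 + 0 = 3) = -3 (attained at k = 0)
  C[1][1] = min over k of (A[1][0] + B[0][1] = 0 + -1 = -1, A[1][1] + B[1][1] = 1 + 4 = 5, A[1][2] + B[2][1] = 3 + -4 = -1) = -1 (attained at k = 0)
  C[1][2] = min over k of (A[1][0] + B[0][2] = 0 + 4 = 4, A[1][1] + B[1][2] = 1 + 2 = 3, A[1][2] + B[2][2] = 3 + 1 = 4) = 3 (attained at k = 1)
  C[2][0] = min over k of (A[2][0] + B[0][0] = 0 + -3 = -3, A[2][1] + B[1][0] = -3 + 1 = -2, A[2][2] + B[2][0] = 3 + 0 = 3) = -3 (attained at k = 0)
  C[2][1] = min over k of (A[2][0] + B[0][1] = 0 + -1 = -1, A[2][1] + B[1][1] = -3 + 4 = 1, A[2][2] + B[2][1] = 3 + -4 = -1) = -1 (attained at k = 0)
  C[2][2] = min over k of (A[2][0] + B[0][2] = 0 + 4 = 4, A[2][1] + B[1][2] = -3 + 2 = -1, A[2][2] + B[2][2] = 3 + 1 = 4) = -1 (attained at k = 1)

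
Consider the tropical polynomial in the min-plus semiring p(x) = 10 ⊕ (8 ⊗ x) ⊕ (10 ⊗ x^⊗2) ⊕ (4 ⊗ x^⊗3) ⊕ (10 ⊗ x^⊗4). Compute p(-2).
p(-2) = -2

A tropical monomial a ⊗ x^⊗i evaluates to a + i · x. Evaluating each term at x = -2:
  Term 0 contributes 10 + 0 · -2 = 10
  Term 1 contributes 8 + 1 · -2 = 6
  Term 2 contributes 10 + 2 · -2 = 6
  Term 3 contributes 4 + 3 · -2 = -2
  Term 4 contributes 10 + 4 · -2 = 2
p(-2) = ⊕ of these = min[10, 6, 6, -2, 2] = -2.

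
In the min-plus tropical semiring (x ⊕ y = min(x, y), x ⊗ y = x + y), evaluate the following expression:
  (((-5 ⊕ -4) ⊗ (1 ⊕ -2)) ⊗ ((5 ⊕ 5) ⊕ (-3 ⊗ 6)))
(((-5 ⊕ -4) ⊗ (1 ⊕ -2)) ⊗ ((5 ⊕ 5) ⊕ (-3 ⊗ 6))) = -4

Expand innermost to outermost. Recall ⊕ takes the minimum of its arguments and ⊗ takes their sum. Working out the expression (((-5 ⊕ -4) ⊗ (1 ⊕ -2)) ⊗ ((5 ⊕ 5) ⊕ (-3 ⊗ 6))) gives -4.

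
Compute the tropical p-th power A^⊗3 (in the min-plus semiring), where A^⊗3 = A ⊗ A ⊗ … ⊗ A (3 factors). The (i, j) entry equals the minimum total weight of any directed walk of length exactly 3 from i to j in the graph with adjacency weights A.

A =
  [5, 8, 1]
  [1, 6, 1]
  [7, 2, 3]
A^⊗3 =
  [4, 6, 4]
  [4, 4, 4]
  [6, 5, 4]

Each entry (A^⊗3)_ij equals the minimum over all length-3 walks i = v_0 → v_1 → … → v_3 = j of Σ_t A[v_t][v_{t+1}]. For example, for (i, j) = (0, 2) we minimise over 9 possible intermediate vertex sequences; the minimum is 4, attained along the walk 0 → 2 → 1 → 2.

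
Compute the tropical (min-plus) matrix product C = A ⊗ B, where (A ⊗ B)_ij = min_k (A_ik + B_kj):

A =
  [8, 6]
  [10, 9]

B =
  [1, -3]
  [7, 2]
A ⊗ B =
  [9, 5]
  [11, 7]

Apply the min-plus product entry-by-entry:
  C[0][0] = min over k of (A[0][0] + B[0][0] = 8 + 1 = 9, A[0][1] + B[1][0] = 6 + 7 = 13) = 9 (attained at k = 0)
  C[0][1] = min over k of (A[0][0] + B[0][1] = 8 + -3 = 5, A[0][1] + B[1][1] = 6 + 2 = 8) = 5 (attained at k = 0)
  C[1][0] = min over k of (A[1][0] + B[0][0] = 10 + 1 = 11, A[1][1] + B[1][0] = 9 + 7 = 16) = 11 (attained at k = 0)
  C[1][1] = min over k of (A[1][0] + B[0][1] = 10 + -3 = 7, A[1][1] + B[1][1] = 9 + 2 = 11) = 7 (attained at k = 0)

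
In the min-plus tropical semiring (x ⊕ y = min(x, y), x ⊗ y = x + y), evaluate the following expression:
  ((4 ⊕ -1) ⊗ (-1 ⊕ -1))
((4 ⊕ -1) ⊗ (-1 ⊕ -1)) = -2

Expand innermost to outermost. Recall ⊕ takes the minimum of its arguments and ⊗ takes their sum. Working out the expression ((4 ⊕ -1) ⊗ (-1 ⊕ -1)) gives -2.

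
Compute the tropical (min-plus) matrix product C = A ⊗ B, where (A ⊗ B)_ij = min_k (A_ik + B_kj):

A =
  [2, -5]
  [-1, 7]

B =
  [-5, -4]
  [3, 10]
A ⊗ B =
  [-3, -2]
  [-6, -5]

Apply the min-plus product entry-by-entry:
  C[0][0] = min over k of (A[0][0] + B[0][0] = 2 + -5 = -3, A[0][1] + B[1][0] = -5 + 3 = -2) = -3 (attained at k = 0)
  C[0][1] = min over k of (A[0][0] + B[0][1] = 2 + -4 = -2, A[0][1] + B[1][1] = -5 + 10 = 5) = -2 (attained at k = 0)
  C[1][0] = min over k of (A[1][0] + B[0][0] = -1 + -5 = -6, A[1][1] + B[1][0] = 7 + 3 = 10) = -6 (attained at k = 0)
  C[1][1] = min over k of (A[1][0] + B[0][1] = -1 + -4 = -5, A[1][1] + B[1][1] = 7 + 10 = 17) = -5 (attained at k = 0)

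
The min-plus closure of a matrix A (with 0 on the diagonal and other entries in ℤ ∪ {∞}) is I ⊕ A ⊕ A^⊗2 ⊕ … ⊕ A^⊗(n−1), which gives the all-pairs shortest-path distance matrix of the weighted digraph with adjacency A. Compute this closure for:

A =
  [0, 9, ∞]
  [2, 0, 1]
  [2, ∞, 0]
Closure =
  [0, 9, 10]
  [2, 0, 1]
  [2, 11, 0]

This is the Floyd-Warshall all-pairs shortest-path computation. For each intermediate vertex k = 0, 1, …, 2, update dist[i][j] ← min(dist[i][j], dist[i][k] + dist[k][j]). The final matrix gives, for each (i, j), the minimum total weight of any directed path from i to j (possibly empty when i = j).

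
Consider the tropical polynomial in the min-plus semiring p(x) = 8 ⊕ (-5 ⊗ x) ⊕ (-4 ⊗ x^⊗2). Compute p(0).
p(0) = -5

A tropical monomial a ⊗ x^⊗i evaluates to a + i · x. Evaluating each term at x = 0:
  Term 0 contributes 8 + 0 · 0 = 8
  Term 1 contributes -5 + 1 · 0 = -5
  Term 2 contributes -4 + 2 · 0 = -4
p(0) = ⊕ of these = min[8, -5, -4] = -5.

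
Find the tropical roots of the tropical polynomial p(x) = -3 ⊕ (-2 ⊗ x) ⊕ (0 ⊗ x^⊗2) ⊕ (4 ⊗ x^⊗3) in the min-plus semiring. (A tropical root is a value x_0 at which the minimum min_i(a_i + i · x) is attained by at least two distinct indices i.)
Roots: {-4, -2, -1}

Each tropical root is a break point of the lower envelope of the lines y = a_i + i · x (there are 4 lines, with slopes 0, 1, ..., 3). Only the lines that attain the minimum somewhere contribute to roots; other lines are dominated. Here the surviving (envelope) indices are i = 3, i = 2, i = 1, i = 0.
Intersections between consecutive envelope lines give the roots: for adjacent envelope indices i < j the intersection is x = (a_i − a_j) / (j − i). Reading off the sorted break points: {-4, -2, -1}.
Verification: at each break x_0, at least two indices attain the minimum of min_i(a_i + i · x_0).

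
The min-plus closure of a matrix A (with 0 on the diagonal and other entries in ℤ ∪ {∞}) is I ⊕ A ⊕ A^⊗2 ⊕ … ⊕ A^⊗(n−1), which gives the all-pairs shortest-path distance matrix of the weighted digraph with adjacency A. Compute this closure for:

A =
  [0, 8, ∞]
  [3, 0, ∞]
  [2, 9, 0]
Closure =
  [0, 8, ∞]
  [3, 0, ∞]
  [2, 9, 0]

This is the Floyd-Warshall all-pairs shortest-path computation. For each intermediate vertex k = 0, 1, …, 2, update dist[i][j] ← min(dist[i][j], dist[i][k] + dist[k][j]). The final matrix gives, for each (i, j), the minimum total weight of any directed path from i to j (possibly empty when i = j).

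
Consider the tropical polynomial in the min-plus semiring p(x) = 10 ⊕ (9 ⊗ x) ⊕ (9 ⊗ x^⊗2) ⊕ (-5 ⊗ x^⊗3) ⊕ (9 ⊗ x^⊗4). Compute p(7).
p(7) = 10

A tropical monomial a ⊗ x^⊗i evaluates to a + i · x. Evaluating each term at x = 7:
  Term 0 contributes 10 + 0 · 7 = 10
  Term 1 contributes 9 + 1 · 7 = 16
  Term 2 contributes 9 + 2 · 7 = 23
  Term 3 contributes -5 + 3 · 7 = 16
  Term 4 contributes 9 + 4 · 7 = 37
p(7) = ⊕ of these = min[10, 16, 23, 16, 37] = 10.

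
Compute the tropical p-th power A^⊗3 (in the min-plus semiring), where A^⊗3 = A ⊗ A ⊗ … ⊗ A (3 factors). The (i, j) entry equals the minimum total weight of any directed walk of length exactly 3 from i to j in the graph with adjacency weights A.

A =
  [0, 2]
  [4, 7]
A^⊗3 =
  [0, 2]
  [4, 6]

Each entry (A^⊗3)_ij equals the minimum over all length-3 walks i = v_0 → v_1 → … → v_3 = j of Σ_t A[v_t][v_{t+1}]. For example, for (i, j) = (0, 1) we minimise over 4 possible intermediate vertex sequences; the minimum is 2, attained along the walk 0 → 0 → 0 → 1.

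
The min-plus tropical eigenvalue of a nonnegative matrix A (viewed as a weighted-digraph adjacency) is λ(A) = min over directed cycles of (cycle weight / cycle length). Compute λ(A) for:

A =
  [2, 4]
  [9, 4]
λ(A) = 2

Enumerate directed cycles and compute their means (weight / length). Sample:
  cycle 0 → 0: weight = 2, length = 1, mean = 2/1 ≈ 2.000
  cycle 1 → 1: weight = 4, length = 1, mean = 4/1 ≈ 4.000
  cycle 0 → 1 → 0: weight = 13, length = 2, mean = 13/2 ≈ 6.500
  cycle 1 → 0 → 1: weight = 13, length = 2, mean = 13/2 ≈ 6.500
Minimum mean = 2.000, attained e.g. along the cycle 0 → 0 with weight 2 and length 1. So λ(A) = 2/1 = 2.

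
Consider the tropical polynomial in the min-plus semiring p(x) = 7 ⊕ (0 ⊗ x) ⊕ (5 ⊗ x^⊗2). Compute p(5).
p(5) = 5

A tropical monomial a ⊗ x^⊗i evaluates to a + i · x. Evaluating each term at x = 5:
  Term 0 contributes 7 + 0 · 5 = 7
  Term 1 contributes 0 + 1 · 5 = 5
  Term 2 contributes 5 + 2 · 5 = 15
p(5) = ⊕ of these = min[7, 5, 15] = 5.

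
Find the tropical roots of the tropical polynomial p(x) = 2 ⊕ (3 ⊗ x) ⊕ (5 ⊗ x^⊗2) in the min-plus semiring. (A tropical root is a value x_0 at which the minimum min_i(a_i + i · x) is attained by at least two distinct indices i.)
Roots: {-2, -1}

Each tropical root is a break point of the lower envelope of the lines y = a_i + i · x (there are 3 lines, with slopes 0, 1, ..., 2). Only the lines that attain the minimum somewhere contribute to roots; other lines are dominated. Here the surviving (envelope) indices are i = 2, i = 1, i = 0.
Intersections between consecutive envelope lines give the roots: for adjacent envelope indices i < j the intersection is x = (a_i − a_j) / (j − i). Reading off the sorted break points: {-2, -1}.
Verification: at each break x_0, at least two indices attain the minimum of min_i(a_i + i · x_0).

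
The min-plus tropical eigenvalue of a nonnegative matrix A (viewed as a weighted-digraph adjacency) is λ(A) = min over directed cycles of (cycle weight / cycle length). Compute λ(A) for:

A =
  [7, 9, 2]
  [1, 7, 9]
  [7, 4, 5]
λ(A) = 7/3

Enumerate directed cycles and compute their means (weight / length). Sample:
  cycle 0 → 0: weight = 7, length = 1, mean = 7/1 ≈ 7.000
  cycle 1 → 1: weight = 7, length = 1, mean = 7/1 ≈ 7.000
  cycle 2 → 2: weight = 5, length = 1, mean = 5/1 ≈ 5.000
  cycle 0 → 1 → 0: weight = 10, length = 2, mean = 10/2 ≈ 5.000
  cycle 0 → 2 → 0: weight = 9, length = 2, mean = 9/2 ≈ 4.500
  cycle 1 → 0 → 1: weight = 10, length = 2, mean = 10/2 ≈ 5.000
Minimum mean = 2.333, attained e.g. along the cycle 0 → 2 → 1 → 0 with weight 7 and length 3. So λ(A) = 7/3 = 7/3.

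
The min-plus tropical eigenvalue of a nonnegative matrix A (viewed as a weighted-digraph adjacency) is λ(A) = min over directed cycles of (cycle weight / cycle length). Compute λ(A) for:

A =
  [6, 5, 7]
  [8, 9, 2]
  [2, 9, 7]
λ(A) = 3

Enumerate directed cycles and compute their means (weight / length). Sample:
  cycle 0 → 0: weight = 6, length = 1, mean = 6/1 ≈ 6.000
  cycle 1 → 1: weight = 9, length = 1, mean = 9/1 ≈ 9.000
  cycle 2 → 2: weight = 7, length = 1, mean = 7/1 ≈ 7.000
  cycle 0 → 1 → 0: weight = 13, length = 2, mean = 13/2 ≈ 6.500
  cycle 0 → 2 → 0: weight = 9, length = 2, mean = 9/2 ≈ 4.500
  cycle 1 → 0 → 1: weight = 13, length = 2, mean = 13/2 ≈ 6.500
Minimum mean = 3.000, attained e.g. along the cycle 0 → 1 → 2 → 0 with weight 9 and length 3. So λ(A) = 9/3 = 3.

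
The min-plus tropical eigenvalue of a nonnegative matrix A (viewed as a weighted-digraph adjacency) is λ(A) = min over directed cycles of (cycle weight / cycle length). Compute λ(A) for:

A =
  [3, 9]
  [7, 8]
λ(A) = 3

Enumerate directed cycles and compute their means (weight / length). Sample:
  cycle 0 → 0: weight = 3, length = 1, mean = 3/1 ≈ 3.000
  cycle 1 → 1: weight = 8, length = 1, mean = 8/1 ≈ 8.000
  cycle 0 → 1 → 0: weight = 16, length = 2, mean = 16/2 ≈ 8.000
  cycle 1 → 0 → 1: weight = 16, length = 2, mean = 16/2 ≈ 8.000
Minimum mean = 3.000, attained e.g. along the cycle 0 → 0 with weight 3 and length 1. So λ(A) = 3/1 = 3.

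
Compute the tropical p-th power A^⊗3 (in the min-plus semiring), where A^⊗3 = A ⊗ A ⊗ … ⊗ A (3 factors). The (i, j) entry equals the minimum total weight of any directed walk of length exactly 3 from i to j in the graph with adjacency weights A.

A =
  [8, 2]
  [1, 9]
A^⊗3 =
  [11, 5]
  [4, 11]

Each entry (A^⊗3)_ij equals the minimum over all length-3 walks i = v_0 → v_1 → … → v_3 = j of Σ_t A[v_t][v_{t+1}]. For example, for (i, j) = (0, 1) we minimise over 4 possible intermediate vertex sequences; the minimum is 5, attained along the walk 0 → 1 → 0 → 1.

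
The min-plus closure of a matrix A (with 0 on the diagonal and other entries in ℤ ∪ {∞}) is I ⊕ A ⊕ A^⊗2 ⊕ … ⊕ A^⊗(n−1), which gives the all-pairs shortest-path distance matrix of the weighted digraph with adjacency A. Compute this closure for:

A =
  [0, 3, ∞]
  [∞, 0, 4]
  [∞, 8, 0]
Closure =
  [0, 3, 7]
  [∞, 0, 4]
  [∞, 8, 0]

This is the Floyd-Warshall all-pairs shortest-path computation. For each intermediate vertex k = 0, 1, …, 2, update dist[i][j] ← min(dist[i][j], dist[i][k] + dist[k][j]). The final matrix gives, for each (i, j), the minimum total weight of any directed path from i to j (possibly empty when i = j).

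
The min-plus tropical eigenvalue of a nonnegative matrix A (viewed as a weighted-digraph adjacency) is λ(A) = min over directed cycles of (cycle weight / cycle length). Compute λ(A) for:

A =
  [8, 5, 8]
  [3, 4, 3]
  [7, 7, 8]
λ(A) = 4

Enumerate directed cycles and compute their means (weight / length). Sample:
  cycle 0 → 0: weight = 8, length = 1, mean = 8/1 ≈ 8.000
  cycle 1 → 1: weight = 4, length = 1, mean = 4/1 ≈ 4.000
  cycle 2 → 2: weight = 8, length = 1, mean = 8/1 ≈ 8.000
  cycle 0 → 1 → 0: weight = 8, length = 2, mean = 8/2 ≈ 4.000
  cycle 0 → 2 → 0: weight = 15, length = 2, mean = 15/2 ≈ 7.500
  cycle 1 → 0 → 1: weight = 8, length = 2, mean = 8/2 ≈ 4.000
Minimum mean = 4.000, attained e.g. along the cycle 1 → 1 with weight 4 and length 1. So λ(A) = 4/1 = 4.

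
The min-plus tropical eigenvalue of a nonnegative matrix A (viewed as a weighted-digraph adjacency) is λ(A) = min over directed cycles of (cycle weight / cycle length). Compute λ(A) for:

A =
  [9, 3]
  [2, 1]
λ(A) = 1

Enumerate directed cycles and compute their means (weight / length). Sample:
  cycle 0 → 0: weight = 9, length = 1, mean = 9/1 ≈ 9.000
  cycle 1 → 1: weight = 1, length = 1, mean = 1/1 ≈ 1.000
  cycle 0 → 1 → 0: weight = 5, length = 2, mean = 5/2 ≈ 2.500
  cycle 1 → 0 → 1: weight = 5, length = 2, mean = 5/2 ≈ 2.500
Minimum mean = 1.000, attained e.g. along the cycle 1 → 1 with weight 1 and length 1. So λ(A) = 1/1 = 1.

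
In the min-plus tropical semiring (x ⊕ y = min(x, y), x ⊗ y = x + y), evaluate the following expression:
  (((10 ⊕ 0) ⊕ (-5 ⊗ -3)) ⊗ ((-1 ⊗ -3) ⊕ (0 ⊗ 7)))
(((10 ⊕ 0) ⊕ (-5 ⊗ -3)) ⊗ ((-1 ⊗ -3) ⊕ (0 ⊗ 7))) = -12

Expand innermost to outermost. Recall ⊕ takes the minimum of its arguments and ⊗ takes their sum. Working out the expression (((10 ⊕ 0) ⊕ (-5 ⊗ -3)) ⊗ ((-1 ⊗ -3) ⊕ (0 ⊗ 7))) gives -12.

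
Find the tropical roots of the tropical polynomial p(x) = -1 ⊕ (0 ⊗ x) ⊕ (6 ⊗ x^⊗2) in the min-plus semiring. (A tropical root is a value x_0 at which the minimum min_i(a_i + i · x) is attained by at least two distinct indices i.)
Roots: {-6, -1}

Each tropical root is a break point of the lower envelope of the lines y = a_i + i · x (there are 3 lines, with slopes 0, 1, ..., 2). Only the lines that attain the minimum somewhere contribute to roots; other lines are dominated. Here the surviving (envelope) indices are i = 2, i = 1, i = 0.
Intersections between consecutive envelope lines give the roots: for adjacent envelope indices i < j the intersection is x = (a_i − a_j) / (j − i). Reading off the sorted break points: {-6, -1}.
Verification: at each break x_0, at least two indices attain the minimum of min_i(a_i + i · x_0).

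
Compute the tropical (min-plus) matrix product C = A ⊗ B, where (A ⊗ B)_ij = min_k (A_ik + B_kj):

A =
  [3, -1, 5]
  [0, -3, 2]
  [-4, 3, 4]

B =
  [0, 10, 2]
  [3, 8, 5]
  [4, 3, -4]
A ⊗ B =
  [2, 7, 1]
  [0, 5, -2]
  [-4, 6, -2]

Apply the min-plus product entry-by-entry:
  C[0][0] = min over k of (A[0][0] + B[0][0] = 3 + 0 = 3, A[0][1] + B[1][0] = -1 + 3 = 2, A[0][2] + B[2][0] = 5 + 4 = 9) = 2 (attained at k = 1)
  C[0][1] = min over k of (A[0][0] + B[0][1] = 3 + 10 = 13, A[0][1] + B[1][1] = -1 + 8 = 7, A[0][2] + B[2][1] = 5 + 3 = 8) = 7 (attained at k = 1)
  C[0][2] = min over k of (A[0][0] + B[0][2] = 3 + 2 = 5, A[0][1] + B[1][2] = -1 + 5 = 4, A[0][2] + B[2][2] = 5 + -4 = 1) = 1 (attained at k = 2)
  C[1][0] = min over k of (A[1][0] + B[0][0] = 0 + 0 = 0, A[1][1] + B[1][0] = -3 + 3 = 0, A[1][2] + B[2][0] = 2 + 4 = 6) = 0 (attained at k = 0)
  C[1][1] = min over k of (A[1][0] + B[0][1] = 0 + 10 = 10, A[1][1] + B[1][1] = -3 + 8 = 5, A[1][2] + B[2][1] = 2 + 3 = 5) = 5 (attained at k = 1)
  C[1][2] = min over k of (A[1][0] + B[0][2] = 0 + 2 = 2, A[1][1] + B[1][2] = -3 + 5 = 2, A[1][2] + B[2][2] = 2 + -4 = -2) = -2 (attained at k = 2)
  C[2][0] = min over k of (A[2][0] + B[0][0] = -4 + 0 = -4, A[2][1] + B[1][0] = 3 + 3 = 6, A[2][2] + B[2][0] = 4 + 4 = 8) = -4 (attained at k = 0)
  C[2][1] = min over k of (A[2][0] + B[0][1] = -4 + 10 = 6, A[2][1] + B[1][1] = 3 + 8 = 11, A[2][2] + B[2][1] = 4 + 3 = 7) = 6 (attained at k = 0)
  C[2][2] = min over k of (A[2][0] + B[0][2] = -4 + 2 = -2, A[2][1] + B[1][2] = 3 + 5 = 8, A[2][2] + B[2][2] = 4 + -4 = 0) = -2 (attained at k = 0)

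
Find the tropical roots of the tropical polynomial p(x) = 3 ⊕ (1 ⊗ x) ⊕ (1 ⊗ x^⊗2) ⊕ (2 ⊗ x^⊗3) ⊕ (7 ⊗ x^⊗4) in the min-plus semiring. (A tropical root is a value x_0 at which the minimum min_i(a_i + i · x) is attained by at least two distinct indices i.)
Roots: {-5, -1, 0, 2}

Each tropical root is a break point of the lower envelope of the lines y = a_i + i · x (there are 5 lines, with slopes 0, 1, ..., 4). Only the lines that attain the minimum somewhere contribute to roots; other lines are dominated. Here the surviving (envelope) indices are i = 4, i = 3, i = 2, i = 1, i = 0.
Intersections between consecutive envelope lines give the roots: for adjacent envelope indices i < j the intersection is x = (a_i − a_j) / (j − i). Reading off the sorted break points: {-5, -1, 0, 2}.
Verification: at each break x_0, at least two indices attain the minimum of min_i(a_i + i · x_0).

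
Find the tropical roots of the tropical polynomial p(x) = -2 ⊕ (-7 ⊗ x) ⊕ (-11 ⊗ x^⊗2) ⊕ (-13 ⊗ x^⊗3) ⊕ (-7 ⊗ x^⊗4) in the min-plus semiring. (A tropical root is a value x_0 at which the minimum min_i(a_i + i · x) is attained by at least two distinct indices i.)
Roots: {-6, 2, 4, 5}

Each tropical root is a break point of the lower envelope of the lines y = a_i + i · x (there are 5 lines, with slopes 0, 1, ..., 4). Only the lines that attain the minimum somewhere contribute to roots; other lines are dominated. Here the surviving (envelope) indices are i = 4, i = 3, i = 2, i = 1, i = 0.
Intersections between consecutive envelope lines give the roots: for adjacent envelope indices i < j the intersection is x = (a_i − a_j) / (j − i). Reading off the sorted break points: {-6, 2, 4, 5}.
Verification: at each break x_0, at least two indices attain the minimum of min_i(a_i + i · x_0).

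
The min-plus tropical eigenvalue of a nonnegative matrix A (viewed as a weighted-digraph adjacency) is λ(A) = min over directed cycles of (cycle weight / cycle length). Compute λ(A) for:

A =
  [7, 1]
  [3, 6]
λ(A) = 2

Enumerate directed cycles and compute their means (weight / length). Sample:
  cycle 0 → 0: weight = 7, length = 1, mean = 7/1 ≈ 7.000
  cycle 1 → 1: weight = 6, length = 1, mean = 6/1 ≈ 6.000
  cycle 0 → 1 → 0: weight = 4, length = 2, mean = 4/2 ≈ 2.000
  cycle 1 → 0 → 1: weight = 4, length = 2, mean = 4/2 ≈ 2.000
Minimum mean = 2.000, attained e.g. along the cycle 0 → 1 → 0 with weight 4 and length 2. So λ(A) = 4/2 = 2.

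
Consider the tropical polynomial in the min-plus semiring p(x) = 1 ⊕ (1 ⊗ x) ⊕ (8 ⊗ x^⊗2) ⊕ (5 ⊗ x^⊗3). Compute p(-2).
p(-2) = -1

A tropical monomial a ⊗ x^⊗i evaluates to a + i · x. Evaluating each term at x = -2:
  Term 0 contributes 1 + 0 · -2 = 1
  Term 1 contributes 1 + 1 · -2 = -1
  Term 2 contributes 8 + 2 · -2 = 4
  Term 3 contributes 5 + 3 · -2 = -1
p(-2) = ⊕ of these = min[1, -1, 4, -1] = -1.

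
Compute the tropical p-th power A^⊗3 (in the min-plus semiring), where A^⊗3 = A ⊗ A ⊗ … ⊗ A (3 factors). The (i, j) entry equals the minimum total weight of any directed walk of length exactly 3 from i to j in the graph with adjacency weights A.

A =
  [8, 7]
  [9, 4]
A^⊗3 =
  [20, 15]
  [17, 12]

Each entry (A^⊗3)_ij equals the minimum over all length-3 walks i = v_0 → v_1 → … → v_3 = j of Σ_t A[v_t][v_{t+1}]. For example, for (i, j) = (0, 1) we minimise over 4 possible intermediate vertex sequences; the minimum is 15, attained along the walk 0 → 1 → 1 → 1.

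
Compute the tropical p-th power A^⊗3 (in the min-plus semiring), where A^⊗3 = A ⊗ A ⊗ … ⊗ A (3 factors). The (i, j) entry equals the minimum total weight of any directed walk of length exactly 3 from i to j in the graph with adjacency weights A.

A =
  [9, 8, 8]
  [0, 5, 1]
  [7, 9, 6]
A^⊗3 =
  [13, 16, 14]
  [8, 13, 9]
  [14, 17, 15]

Each entry (A^⊗3)_ij equals the minimum over all length-3 walks i = v_0 → v_1 → … → v_3 = j of Σ_t A[v_t][v_{t+1}]. For example, for (i, j) = (0, 2) we minimise over 9 possible intermediate vertex sequences; the minimum is 14, attained along the walk 0 → 1 → 1 → 2.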